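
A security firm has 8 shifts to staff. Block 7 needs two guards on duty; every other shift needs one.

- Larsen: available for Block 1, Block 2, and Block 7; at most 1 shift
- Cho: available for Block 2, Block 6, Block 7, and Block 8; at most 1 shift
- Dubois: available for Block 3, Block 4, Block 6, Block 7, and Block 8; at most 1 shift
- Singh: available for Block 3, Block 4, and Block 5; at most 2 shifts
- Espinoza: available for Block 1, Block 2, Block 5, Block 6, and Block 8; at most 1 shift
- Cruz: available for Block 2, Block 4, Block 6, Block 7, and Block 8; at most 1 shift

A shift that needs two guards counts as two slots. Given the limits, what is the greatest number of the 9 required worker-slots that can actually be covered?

7

Total capacity across all guards is 1+1+1+2+1+1 = 7, and 9 slots are needed, so at most 7 can be filled.
An assignment achieving 7: Block 1→Larsen, Block 2→Cho, Block 3→Dubois, Block 4→Singh, Block 5→Singh, Block 6→Espinoza, Block 7→Cruz.
Loads: Larsen 1/1, Cho 1/1, Dubois 1/1, Singh 2/2, Espinoza 1/1, Cruz 1/1.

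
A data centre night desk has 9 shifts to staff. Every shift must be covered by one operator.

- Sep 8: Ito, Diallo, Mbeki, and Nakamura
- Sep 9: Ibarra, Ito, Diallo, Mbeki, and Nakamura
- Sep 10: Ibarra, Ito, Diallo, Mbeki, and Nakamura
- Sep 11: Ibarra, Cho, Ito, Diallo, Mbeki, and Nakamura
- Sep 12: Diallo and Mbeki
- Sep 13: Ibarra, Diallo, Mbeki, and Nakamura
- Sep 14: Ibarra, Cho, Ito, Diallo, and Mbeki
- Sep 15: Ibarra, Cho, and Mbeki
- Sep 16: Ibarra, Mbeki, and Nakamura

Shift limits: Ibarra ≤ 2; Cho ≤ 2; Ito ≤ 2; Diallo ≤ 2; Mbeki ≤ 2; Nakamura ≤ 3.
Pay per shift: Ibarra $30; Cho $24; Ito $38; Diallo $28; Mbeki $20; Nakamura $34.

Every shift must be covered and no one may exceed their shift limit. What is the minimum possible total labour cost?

Picking the cheapest available operator for each shift independently would cost $180, but that ignores the shift limits.
An optimal schedule: Sep 8→Diallo, Sep 9→Ibarra, Sep 10→Nakamura, Sep 11→Cho, Sep 12→Mbeki, Sep 13→Diallo, Sep 14→Cho, Sep 15→Mbeki, Sep 16→Ibarra.
Total: 28 + 30 + 34 + 24 + 20 + 28 + 24 + 20 + 30 = $238.

$238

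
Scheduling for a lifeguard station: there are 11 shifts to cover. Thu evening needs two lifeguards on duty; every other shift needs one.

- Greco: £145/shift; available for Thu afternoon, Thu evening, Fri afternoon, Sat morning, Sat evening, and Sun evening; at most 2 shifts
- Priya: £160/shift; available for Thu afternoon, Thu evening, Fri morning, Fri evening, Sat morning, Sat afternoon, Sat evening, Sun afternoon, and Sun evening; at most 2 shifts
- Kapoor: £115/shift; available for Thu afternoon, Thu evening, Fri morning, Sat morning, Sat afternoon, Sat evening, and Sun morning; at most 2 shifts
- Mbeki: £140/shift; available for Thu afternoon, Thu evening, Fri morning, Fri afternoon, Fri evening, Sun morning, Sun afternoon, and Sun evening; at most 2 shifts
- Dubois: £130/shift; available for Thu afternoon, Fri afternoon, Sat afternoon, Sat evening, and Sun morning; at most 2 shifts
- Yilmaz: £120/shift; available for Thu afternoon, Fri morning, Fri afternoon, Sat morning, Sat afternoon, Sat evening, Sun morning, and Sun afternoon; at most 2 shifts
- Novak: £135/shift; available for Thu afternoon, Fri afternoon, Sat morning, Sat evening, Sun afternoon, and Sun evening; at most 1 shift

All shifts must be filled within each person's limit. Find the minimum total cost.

Picking the cheapest available lifeguard for each shift independently would cost £1460, but that ignores the shift limits.
An optimal schedule: Thu afternoon→Priya, Thu evening→Mbeki+Greco, Fri morning→Kapoor, Fri afternoon→Dubois, Fri evening→Mbeki, Sat morning→Greco, Sat afternoon→Kapoor, Sat evening→Dubois, Sun morning→Yilmaz, Sun afternoon→Yilmaz, Sun evening→Novak.
Total: 160 + 140 + 145 + 115 + 130 + 140 + 145 + 115 + 130 + 120 + 120 + 135 = £1595.

£1595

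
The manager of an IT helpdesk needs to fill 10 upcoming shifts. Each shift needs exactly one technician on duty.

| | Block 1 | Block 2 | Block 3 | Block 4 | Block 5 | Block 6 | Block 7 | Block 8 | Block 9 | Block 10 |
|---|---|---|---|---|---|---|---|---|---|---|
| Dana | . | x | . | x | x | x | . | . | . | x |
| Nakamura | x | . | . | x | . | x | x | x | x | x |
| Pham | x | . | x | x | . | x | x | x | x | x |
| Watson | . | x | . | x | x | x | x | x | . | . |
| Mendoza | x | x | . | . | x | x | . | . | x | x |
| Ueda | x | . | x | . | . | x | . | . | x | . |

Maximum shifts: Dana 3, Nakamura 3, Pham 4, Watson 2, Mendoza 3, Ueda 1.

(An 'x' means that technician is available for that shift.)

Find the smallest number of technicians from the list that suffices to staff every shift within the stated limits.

10 slots to fill and no one can take more than 4, so at least ⌈10/4⌉ = 3 technicians are needed.
Dana, Nakamura, and Pham alone can cover everything: Block 1→Nakamura, Block 2→Dana, Block 3→Pham, Block 4→Dana, Block 5→Dana, Block 6→Pham, Block 7→Nakamura, Block 8→Nakamura, Block 9→Pham, Block 10→Pham.

3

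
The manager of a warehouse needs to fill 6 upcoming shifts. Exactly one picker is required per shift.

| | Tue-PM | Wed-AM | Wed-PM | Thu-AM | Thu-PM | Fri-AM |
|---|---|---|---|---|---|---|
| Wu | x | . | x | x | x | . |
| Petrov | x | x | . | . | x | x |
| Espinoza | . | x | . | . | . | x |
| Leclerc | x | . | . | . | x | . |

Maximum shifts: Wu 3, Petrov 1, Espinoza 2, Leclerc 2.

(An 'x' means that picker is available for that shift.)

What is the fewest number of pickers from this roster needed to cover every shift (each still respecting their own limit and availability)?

3

6 slots to fill and no one can take more than 3, so at least ⌈6/3⌉ = 2 pickers are needed.
Any 2 pickers together have capacity at most 3+2 = 5 < 6 slots, so 2 can never suffice.
Wu, Petrov, and Espinoza alone can cover everything: Tue-PM→Wu, Wed-AM→Espinoza, Wed-PM→Wu, Thu-AM→Wu, Thu-PM→Petrov, Fri-AM→Espinoza.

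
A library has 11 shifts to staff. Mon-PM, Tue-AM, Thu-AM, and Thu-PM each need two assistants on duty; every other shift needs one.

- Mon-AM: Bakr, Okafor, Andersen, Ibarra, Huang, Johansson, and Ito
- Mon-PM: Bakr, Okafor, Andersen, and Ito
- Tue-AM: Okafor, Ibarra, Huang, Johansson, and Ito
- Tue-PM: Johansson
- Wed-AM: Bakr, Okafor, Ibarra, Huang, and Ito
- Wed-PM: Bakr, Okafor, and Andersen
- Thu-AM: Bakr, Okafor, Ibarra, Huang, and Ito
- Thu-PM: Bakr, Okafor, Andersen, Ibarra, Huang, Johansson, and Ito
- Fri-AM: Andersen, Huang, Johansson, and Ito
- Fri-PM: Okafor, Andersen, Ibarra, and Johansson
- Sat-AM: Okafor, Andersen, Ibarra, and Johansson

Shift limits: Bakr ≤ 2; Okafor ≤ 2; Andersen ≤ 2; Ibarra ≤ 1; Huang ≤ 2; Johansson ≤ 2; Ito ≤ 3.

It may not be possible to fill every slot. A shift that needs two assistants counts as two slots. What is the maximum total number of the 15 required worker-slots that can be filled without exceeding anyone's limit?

Total capacity across all assistants is 2+2+2+1+2+2+3 = 14, and 15 slots are needed, so at most 14 can be filled.
An assignment achieving 14: Mon-AM→Ito, Mon-PM→Bakr+Okafor, Tue-AM→Ibarra+Huang, Tue-PM→Johansson, Wed-AM→Huang, Wed-PM→Bakr, Thu-AM→Ito, Thu-PM→Johansson+Ito, Fri-AM→Andersen, Fri-PM→Okafor, Sat-AM→Andersen.
Loads: Bakr 2/2, Okafor 2/2, Andersen 2/2, Ibarra 1/1, Huang 2/2, Johansson 2/2, Ito 3/3.

14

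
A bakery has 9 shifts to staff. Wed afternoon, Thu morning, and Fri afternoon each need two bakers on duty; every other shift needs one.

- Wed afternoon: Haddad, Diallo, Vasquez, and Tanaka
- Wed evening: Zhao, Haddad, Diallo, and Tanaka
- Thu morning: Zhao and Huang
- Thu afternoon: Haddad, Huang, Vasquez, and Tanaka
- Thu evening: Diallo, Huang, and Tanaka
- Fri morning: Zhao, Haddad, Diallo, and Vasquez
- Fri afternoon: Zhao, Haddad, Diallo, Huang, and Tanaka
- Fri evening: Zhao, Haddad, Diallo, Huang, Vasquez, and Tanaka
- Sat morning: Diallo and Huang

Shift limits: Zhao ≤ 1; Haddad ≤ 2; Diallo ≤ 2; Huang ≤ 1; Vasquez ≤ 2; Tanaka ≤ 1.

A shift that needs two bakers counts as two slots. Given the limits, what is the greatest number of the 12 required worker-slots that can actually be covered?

9

Total capacity across all bakers is 1+2+2+1+2+1 = 9, and 12 slots are needed, so at most 9 can be filled.
An assignment achieving 9: Wed afternoon→Haddad+Vasquez, Wed evening→Haddad, Thu morning→Zhao+Huang, Thu afternoon→Vasquez, Thu evening→Diallo, Fri afternoon→Tanaka, Sat morning→Diallo.
Loads: Zhao 1/1, Haddad 2/2, Diallo 2/2, Huang 1/1, Vasquez 2/2, Tanaka 1/1.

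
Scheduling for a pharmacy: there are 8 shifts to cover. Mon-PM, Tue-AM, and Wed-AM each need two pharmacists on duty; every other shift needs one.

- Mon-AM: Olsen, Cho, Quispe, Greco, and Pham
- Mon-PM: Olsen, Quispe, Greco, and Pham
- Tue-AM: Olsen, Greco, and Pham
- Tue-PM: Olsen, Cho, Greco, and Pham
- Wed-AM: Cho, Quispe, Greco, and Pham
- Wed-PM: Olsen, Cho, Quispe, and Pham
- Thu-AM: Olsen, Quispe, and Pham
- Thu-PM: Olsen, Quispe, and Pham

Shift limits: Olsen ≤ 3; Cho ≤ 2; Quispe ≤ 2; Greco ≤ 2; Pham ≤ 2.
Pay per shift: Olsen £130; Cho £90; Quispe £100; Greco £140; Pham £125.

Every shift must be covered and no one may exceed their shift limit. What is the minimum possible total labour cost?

£1300

Picking the cheapest available pharmacist for each shift independently would cost £1140, but that ignores the shift limits.
An optimal schedule: Mon-AM→Quispe, Mon-PM→Quispe+Pham, Tue-AM→Olsen+Greco, Tue-PM→Cho, Wed-AM→Greco+Pham, Wed-PM→Cho, Thu-AM→Olsen, Thu-PM→Olsen.
Total: 100 + 100 + 125 + 130 + 140 + 90 + 140 + 125 + 90 + 130 + 130 = £1300.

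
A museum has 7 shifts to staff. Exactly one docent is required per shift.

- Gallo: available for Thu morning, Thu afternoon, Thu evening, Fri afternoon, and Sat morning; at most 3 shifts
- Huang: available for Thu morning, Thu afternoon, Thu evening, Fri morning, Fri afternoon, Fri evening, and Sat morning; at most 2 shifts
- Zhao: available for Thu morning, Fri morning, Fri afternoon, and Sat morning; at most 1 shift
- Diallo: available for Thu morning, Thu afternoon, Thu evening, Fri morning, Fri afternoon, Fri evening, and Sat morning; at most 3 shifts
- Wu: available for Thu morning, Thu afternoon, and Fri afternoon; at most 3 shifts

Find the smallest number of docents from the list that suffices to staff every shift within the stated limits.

7 slots to fill and no one can take more than 3, so at least ⌈7/3⌉ = 3 docents are needed.
Gallo, Huang, and Diallo alone can cover everything: Thu morning→Gallo, Thu afternoon→Gallo, Thu evening→Gallo, Fri morning→Huang, Fri afternoon→Diallo, Fri evening→Huang, Sat morning→Diallo.

3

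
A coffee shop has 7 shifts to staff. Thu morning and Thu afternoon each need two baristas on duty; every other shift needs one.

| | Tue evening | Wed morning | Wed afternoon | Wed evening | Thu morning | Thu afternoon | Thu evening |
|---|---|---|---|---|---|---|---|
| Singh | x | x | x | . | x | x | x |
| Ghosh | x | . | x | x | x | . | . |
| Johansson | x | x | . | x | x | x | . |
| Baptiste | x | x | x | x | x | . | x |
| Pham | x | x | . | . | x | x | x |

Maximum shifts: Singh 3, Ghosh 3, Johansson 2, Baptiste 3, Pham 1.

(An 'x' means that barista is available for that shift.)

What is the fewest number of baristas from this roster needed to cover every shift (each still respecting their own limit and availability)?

4

9 slots to fill and no one can take more than 3, so at least ⌈9/3⌉ = 3 baristas are needed.
No set of 3 baristas can cover every shift (each such set leaves at least one shift with no one available or exceeds a cap).
Singh, Ghosh, Johansson, and Baptiste alone can cover everything: Tue evening→Ghosh, Wed morning→Singh, Wed afternoon→Ghosh, Wed evening→Ghosh, Thu morning→Johansson+Baptiste, Thu afternoon→Singh+Johansson, Thu evening→Singh.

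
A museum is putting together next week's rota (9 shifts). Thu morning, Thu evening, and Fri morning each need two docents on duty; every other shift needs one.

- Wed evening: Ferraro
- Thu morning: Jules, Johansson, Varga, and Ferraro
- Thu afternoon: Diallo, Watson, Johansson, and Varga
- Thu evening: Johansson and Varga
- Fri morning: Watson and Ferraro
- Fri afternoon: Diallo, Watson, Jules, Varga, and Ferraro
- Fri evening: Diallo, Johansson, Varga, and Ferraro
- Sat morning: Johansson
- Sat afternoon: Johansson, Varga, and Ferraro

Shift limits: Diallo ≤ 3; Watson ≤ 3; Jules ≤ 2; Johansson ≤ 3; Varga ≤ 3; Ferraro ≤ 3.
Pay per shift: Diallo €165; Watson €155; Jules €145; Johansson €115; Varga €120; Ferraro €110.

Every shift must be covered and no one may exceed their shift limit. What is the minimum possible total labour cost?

€1480

Wed evening can only be covered by Ferraro, so that assignment is forced.
Thu evening can only be covered by Johansson and Varga, so that assignment is forced.
Fri morning can only be covered by Watson and Ferraro, so that assignment is forced.
Picking the cheapest available docent for each shift independently would cost €1395, but that ignores the shift limits.
An optimal schedule: Wed evening→Ferraro, Thu morning→Varga+Jules, Thu afternoon→Johansson, Thu evening→Johansson+Varga, Fri morning→Ferraro+Watson, Fri afternoon→Jules, Fri evening→Varga, Sat morning→Johansson, Sat afternoon→Ferraro.
Total: 110 + 120 + 145 + 115 + 115 + 120 + 110 + 155 + 145 + 120 + 115 + 110 = €1480.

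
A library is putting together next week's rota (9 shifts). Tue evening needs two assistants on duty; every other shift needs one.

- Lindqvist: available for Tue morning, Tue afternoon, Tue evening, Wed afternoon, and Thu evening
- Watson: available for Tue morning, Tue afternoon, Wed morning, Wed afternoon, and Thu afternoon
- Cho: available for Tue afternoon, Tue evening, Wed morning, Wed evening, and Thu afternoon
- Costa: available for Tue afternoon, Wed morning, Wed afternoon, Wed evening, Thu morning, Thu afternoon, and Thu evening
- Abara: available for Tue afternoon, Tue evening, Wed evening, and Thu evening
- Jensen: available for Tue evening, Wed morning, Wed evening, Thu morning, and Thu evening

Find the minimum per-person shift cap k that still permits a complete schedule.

2

With 6 assistants and 10 worker-slots to fill, someone must work at least ⌈10/6⌉ = 2 shifts, so k ≥ 2.
k = 2 works: Tue morning→Lindqvist, Tue afternoon→Cho, Tue evening→Abara+Jensen, Wed morning→Watson, Wed afternoon→Lindqvist, Wed evening→Cho, Thu morning→Costa, Thu afternoon→Watson, Thu evening→Costa.
Loads: Lindqvist 2, Watson 2, Cho 2, Costa 2, Abara 1, Jensen 1 — all ≤ 2.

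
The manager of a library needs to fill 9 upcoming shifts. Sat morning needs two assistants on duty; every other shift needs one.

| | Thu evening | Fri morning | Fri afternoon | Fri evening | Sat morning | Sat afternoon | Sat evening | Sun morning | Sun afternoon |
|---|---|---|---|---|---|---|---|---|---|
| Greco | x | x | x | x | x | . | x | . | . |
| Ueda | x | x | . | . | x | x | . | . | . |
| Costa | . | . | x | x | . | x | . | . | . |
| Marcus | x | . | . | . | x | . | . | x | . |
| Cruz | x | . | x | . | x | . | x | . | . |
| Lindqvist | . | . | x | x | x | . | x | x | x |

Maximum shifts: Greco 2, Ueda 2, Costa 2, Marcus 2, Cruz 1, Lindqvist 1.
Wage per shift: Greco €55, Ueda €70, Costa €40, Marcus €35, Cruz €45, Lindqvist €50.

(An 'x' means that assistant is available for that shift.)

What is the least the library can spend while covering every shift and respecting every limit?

Sun afternoon can only be covered by Lindqvist, so that assignment is forced.
Picking the cheapest available assistant for each shift independently would cost €420, but that ignores the shift limits.
An optimal schedule: Thu evening→Ueda, Fri morning→Greco, Fri afternoon→Costa, Fri evening→Costa, Sat morning→Marcus+Cruz, Sat afternoon→Ueda, Sat evening→Greco, Sun morning→Marcus, Sun afternoon→Lindqvist.
Total: 70 + 55 + 40 + 40 + 35 + 45 + 70 + 55 + 35 + 50 = €495.

€495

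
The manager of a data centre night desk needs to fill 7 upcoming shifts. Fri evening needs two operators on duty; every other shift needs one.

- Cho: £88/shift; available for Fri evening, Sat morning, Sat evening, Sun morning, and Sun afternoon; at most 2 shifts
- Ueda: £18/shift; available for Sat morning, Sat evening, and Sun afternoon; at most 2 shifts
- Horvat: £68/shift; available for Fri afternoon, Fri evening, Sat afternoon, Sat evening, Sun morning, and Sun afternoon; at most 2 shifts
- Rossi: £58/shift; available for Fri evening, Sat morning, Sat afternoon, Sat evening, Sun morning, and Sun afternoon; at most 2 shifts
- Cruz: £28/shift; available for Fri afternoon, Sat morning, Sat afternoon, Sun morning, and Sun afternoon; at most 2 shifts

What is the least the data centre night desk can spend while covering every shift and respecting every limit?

£344

Picking the cheapest available operator for each shift independently would cost £264, but that ignores the shift limits.
An optimal schedule: Fri afternoon→Cruz, Fri evening→Rossi+Horvat, Sat morning→Ueda, Sat afternoon→Cruz, Sat evening→Ueda, Sun morning→Rossi, Sun afternoon→Horvat.
Total: 28 + 58 + 68 + 18 + 28 + 18 + 58 + 68 = £344.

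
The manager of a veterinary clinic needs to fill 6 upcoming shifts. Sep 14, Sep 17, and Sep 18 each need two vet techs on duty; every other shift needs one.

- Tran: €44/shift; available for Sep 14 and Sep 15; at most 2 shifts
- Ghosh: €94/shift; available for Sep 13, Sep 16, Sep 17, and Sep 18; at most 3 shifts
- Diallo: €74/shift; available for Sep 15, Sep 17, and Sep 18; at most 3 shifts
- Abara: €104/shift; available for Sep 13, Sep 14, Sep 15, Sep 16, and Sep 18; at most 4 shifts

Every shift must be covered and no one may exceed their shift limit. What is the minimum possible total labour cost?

€726

Sep 14 can only be covered by Tran and Abara, so that assignment is forced.
Sep 17 can only be covered by Ghosh and Diallo, so that assignment is forced.
Picking the cheapest available vet tech for each shift independently would cost €716, but that ignores the shift limits.
An optimal schedule: Sep 13→Ghosh, Sep 14→Tran+Abara, Sep 15→Tran, Sep 16→Ghosh, Sep 17→Ghosh+Diallo, Sep 18→Diallo+Abara.
Total: 94 + 44 + 104 + 44 + 94 + 94 + 74 + 74 + 104 = €726.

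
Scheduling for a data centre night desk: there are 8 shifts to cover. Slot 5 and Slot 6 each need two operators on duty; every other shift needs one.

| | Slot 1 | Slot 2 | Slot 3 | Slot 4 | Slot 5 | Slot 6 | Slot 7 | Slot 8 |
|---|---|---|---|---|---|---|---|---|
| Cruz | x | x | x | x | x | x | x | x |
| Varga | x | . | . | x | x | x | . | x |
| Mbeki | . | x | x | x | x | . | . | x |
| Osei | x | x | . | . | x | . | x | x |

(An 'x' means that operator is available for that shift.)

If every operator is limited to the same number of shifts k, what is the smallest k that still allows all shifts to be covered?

3

With 4 operators and 10 worker-slots to fill, someone must work at least ⌈10/4⌉ = 3 shifts, so k ≥ 3.
k = 3 works: Slot 1→Varga, Slot 2→Mbeki, Slot 3→Cruz, Slot 4→Varga, Slot 5→Mbeki+Osei, Slot 6→Cruz+Varga, Slot 7→Cruz, Slot 8→Mbeki.
Loads: Cruz 3, Varga 3, Mbeki 3, Osei 1 — all ≤ 3.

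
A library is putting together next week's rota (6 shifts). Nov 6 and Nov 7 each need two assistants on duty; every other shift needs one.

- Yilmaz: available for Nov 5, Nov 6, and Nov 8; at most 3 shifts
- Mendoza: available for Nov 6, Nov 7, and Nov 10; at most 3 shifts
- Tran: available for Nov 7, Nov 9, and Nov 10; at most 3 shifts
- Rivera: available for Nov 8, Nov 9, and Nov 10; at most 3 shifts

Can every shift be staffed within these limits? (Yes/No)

Yes

Nov 5 can only be covered by Yilmaz, so that assignment is forced.
Nov 6 can only be covered by Yilmaz and Mendoza, so that assignment is forced.
Nov 7 can only be covered by Mendoza and Tran, so that assignment is forced.
One valid schedule: Nov 5→Yilmaz, Nov 6→Yilmaz+Mendoza, Nov 7→Mendoza+Tran, Nov 8→Yilmaz, Nov 9→Tran, Nov 10→Mendoza.
Loads: Yilmaz 3/3, Mendoza 3/3, Tran 2/3, Rivera 0/3 — all within limits.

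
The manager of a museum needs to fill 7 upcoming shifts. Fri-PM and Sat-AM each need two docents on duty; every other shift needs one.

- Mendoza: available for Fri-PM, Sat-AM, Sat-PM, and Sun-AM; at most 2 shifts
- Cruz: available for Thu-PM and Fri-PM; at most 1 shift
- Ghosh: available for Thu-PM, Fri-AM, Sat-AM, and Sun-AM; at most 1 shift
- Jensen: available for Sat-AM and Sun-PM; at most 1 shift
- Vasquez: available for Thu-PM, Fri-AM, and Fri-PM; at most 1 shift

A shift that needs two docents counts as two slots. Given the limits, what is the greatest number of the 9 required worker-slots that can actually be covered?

Total capacity across all docents is 2+1+1+1+1 = 6, and 9 slots are needed, so at most 6 can be filled.
An assignment achieving 6: Thu-PM→Cruz, Fri-AM→Ghosh, Fri-PM→Vasquez, Sat-PM→Mendoza, Sun-AM→Mendoza, Sun-PM→Jensen.
Loads: Mendoza 2/2, Cruz 1/1, Ghosh 1/1, Jensen 1/1, Vasquez 1/1.

6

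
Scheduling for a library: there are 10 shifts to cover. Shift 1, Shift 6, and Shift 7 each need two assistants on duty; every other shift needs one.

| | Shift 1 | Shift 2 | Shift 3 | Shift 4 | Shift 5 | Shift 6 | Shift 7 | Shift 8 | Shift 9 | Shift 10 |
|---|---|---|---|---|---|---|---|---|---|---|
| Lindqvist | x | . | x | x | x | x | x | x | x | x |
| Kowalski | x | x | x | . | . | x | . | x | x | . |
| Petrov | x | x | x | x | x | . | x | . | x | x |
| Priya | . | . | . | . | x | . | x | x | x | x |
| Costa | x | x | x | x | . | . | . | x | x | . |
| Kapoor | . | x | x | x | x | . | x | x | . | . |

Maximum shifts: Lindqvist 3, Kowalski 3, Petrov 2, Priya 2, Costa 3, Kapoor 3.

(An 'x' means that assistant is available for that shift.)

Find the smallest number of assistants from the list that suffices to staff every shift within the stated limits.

13 slots to fill and no one can take more than 3, so at least ⌈13/3⌉ = 5 assistants are needed.
Lindqvist, Kowalski, Petrov, Priya, and Costa alone can cover everything: Shift 1→Kowalski+Costa, Shift 2→Kowalski, Shift 3→Costa, Shift 4→Lindqvist, Shift 5→Lindqvist, Shift 6→Lindqvist+Kowalski, Shift 7→Petrov+Priya, Shift 8→Priya, Shift 9→Costa, Shift 10→Petrov.

5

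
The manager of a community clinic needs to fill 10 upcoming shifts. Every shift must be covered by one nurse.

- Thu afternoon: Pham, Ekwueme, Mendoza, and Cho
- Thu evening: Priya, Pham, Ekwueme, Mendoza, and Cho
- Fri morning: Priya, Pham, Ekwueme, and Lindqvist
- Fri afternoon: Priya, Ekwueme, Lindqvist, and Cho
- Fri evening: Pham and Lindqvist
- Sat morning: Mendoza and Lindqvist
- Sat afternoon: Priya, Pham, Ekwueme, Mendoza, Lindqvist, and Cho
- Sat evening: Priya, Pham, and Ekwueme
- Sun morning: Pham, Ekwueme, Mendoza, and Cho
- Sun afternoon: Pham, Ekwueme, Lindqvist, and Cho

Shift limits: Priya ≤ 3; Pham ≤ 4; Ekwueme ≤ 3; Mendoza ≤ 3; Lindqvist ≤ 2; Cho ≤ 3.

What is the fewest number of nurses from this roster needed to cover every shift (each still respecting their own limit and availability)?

10 slots to fill and no one can take more than 4, so at least ⌈10/4⌉ = 3 nurses are needed.
Priya, Pham, and Mendoza alone can cover everything: Thu afternoon→Pham, Thu evening→Mendoza, Fri morning→Priya, Fri afternoon→Priya, Fri evening→Pham, Sat morning→Mendoza, Sat afternoon→Mendoza, Sat evening→Priya, Sun morning→Pham, Sun afternoon→Pham.

3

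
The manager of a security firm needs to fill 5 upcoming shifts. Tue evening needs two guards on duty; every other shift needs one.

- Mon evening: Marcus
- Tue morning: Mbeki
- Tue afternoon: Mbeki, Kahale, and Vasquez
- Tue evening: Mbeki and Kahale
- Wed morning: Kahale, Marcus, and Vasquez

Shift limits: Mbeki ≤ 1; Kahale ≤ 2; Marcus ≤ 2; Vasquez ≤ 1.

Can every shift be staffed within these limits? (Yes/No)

No

Total capacity is 6 and 6 slots are needed, so capacity alone doesn't rule it out.
Shifts {Tue morning, Tue evening} need 3 worker-slots in total, but the guards available for any of those shifts (Mbeki and Kahale) can supply at most 2 among them. So no valid schedule exists.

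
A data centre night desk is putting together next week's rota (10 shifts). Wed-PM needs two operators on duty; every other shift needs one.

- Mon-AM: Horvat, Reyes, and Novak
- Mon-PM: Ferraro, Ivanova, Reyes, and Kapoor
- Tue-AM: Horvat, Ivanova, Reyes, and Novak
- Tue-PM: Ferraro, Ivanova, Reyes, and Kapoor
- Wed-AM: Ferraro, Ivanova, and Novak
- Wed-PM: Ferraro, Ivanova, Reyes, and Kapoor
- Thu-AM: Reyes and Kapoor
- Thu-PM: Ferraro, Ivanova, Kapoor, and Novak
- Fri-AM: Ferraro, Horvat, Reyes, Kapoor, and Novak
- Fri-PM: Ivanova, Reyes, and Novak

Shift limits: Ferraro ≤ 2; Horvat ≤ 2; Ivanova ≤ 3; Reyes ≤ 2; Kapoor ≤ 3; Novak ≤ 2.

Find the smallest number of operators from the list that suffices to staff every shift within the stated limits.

5

11 slots to fill and no one can take more than 3, so at least ⌈11/3⌉ = 4 operators are needed.
Any 4 operators together have capacity at most 3+3+2+2 = 10 < 11 slots, so 4 can never suffice.
Ferraro, Horvat, Ivanova, Reyes, and Kapoor alone can cover everything: Mon-AM→Horvat, Mon-PM→Ivanova, Tue-AM→Horvat, Tue-PM→Ivanova, Wed-AM→Ferraro, Wed-PM→Reyes+Kapoor, Thu-AM→Reyes, Thu-PM→Ferraro, Fri-AM→Kapoor, Fri-PM→Ivanova.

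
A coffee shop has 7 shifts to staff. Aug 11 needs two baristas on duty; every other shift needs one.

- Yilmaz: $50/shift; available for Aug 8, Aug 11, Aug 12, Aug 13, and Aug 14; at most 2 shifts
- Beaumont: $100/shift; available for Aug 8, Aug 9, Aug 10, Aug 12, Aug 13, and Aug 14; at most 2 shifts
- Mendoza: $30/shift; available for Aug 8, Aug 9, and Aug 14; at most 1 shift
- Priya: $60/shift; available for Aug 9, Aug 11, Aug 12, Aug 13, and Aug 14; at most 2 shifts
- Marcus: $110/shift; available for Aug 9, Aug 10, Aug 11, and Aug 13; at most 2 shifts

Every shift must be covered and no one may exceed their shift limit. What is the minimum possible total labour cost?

$560

Picking the cheapest available barista for each shift independently would cost $400, but that ignores the shift limits.
An optimal schedule: Aug 8→Yilmaz, Aug 9→Mendoza, Aug 10→Beaumont, Aug 11→Yilmaz+Priya, Aug 12→Beaumont, Aug 13→Marcus, Aug 14→Priya.
Total: 50 + 30 + 100 + 50 + 60 + 100 + 110 + 60 = $560.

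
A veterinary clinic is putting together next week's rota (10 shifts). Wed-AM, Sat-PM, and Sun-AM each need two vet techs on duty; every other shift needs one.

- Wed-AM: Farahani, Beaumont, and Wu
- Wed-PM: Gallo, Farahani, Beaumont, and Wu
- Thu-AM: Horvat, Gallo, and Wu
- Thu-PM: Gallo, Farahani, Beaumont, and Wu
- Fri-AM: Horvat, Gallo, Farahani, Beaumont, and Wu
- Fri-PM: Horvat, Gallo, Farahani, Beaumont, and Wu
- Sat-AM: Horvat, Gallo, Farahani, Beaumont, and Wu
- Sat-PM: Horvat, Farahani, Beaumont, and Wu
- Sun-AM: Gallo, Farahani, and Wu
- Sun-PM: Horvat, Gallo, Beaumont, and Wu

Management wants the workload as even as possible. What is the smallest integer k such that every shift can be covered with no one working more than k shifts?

With 5 vet techs and 13 worker-slots to fill, someone must work at least ⌈13/5⌉ = 3 shifts, so k ≥ 3.
k = 3 works: Wed-AM→Farahani+Beaumont, Wed-PM→Gallo, Thu-AM→Horvat, Thu-PM→Gallo, Fri-AM→Horvat, Fri-PM→Farahani, Sat-AM→Beaumont, Sat-PM→Beaumont+Wu, Sun-AM→Gallo+Farahani, Sun-PM→Horvat.
Loads: Horvat 3, Gallo 3, Farahani 3, Beaumont 3, Wu 1 — all ≤ 3.

3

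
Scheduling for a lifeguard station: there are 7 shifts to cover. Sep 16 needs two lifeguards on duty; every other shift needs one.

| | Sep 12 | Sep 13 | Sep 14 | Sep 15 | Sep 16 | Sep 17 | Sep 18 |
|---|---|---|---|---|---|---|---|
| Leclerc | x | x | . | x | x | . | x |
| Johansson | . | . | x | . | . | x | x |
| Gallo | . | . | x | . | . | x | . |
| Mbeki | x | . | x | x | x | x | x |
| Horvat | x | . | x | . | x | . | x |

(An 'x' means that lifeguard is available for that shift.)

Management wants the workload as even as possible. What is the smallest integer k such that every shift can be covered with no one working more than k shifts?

2

With 5 lifeguards and 8 worker-slots to fill, someone must work at least ⌈8/5⌉ = 2 shifts, so k ≥ 2.
k = 2 works: Sep 12→Mbeki, Sep 13→Leclerc, Sep 14→Johansson, Sep 15→Leclerc, Sep 16→Mbeki+Horvat, Sep 17→Johansson, Sep 18→Horvat.
Loads: Leclerc 2, Johansson 2, Gallo 0, Mbeki 2, Horvat 2 — all ≤ 2.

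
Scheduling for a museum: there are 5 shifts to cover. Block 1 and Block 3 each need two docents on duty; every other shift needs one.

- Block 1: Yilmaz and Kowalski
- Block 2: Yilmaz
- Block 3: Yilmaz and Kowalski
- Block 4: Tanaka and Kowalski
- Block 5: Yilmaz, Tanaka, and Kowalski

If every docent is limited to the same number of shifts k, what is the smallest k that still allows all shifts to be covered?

With 3 docents and 7 worker-slots to fill, someone must work at least ⌈7/3⌉ = 3 shifts, so k ≥ 3.
k = 3 works: Block 1→Yilmaz+Kowalski, Block 2→Yilmaz, Block 3→Yilmaz+Kowalski, Block 4→Tanaka, Block 5→Tanaka.
Loads: Yilmaz 3, Tanaka 2, Kowalski 2 — all ≤ 3.

3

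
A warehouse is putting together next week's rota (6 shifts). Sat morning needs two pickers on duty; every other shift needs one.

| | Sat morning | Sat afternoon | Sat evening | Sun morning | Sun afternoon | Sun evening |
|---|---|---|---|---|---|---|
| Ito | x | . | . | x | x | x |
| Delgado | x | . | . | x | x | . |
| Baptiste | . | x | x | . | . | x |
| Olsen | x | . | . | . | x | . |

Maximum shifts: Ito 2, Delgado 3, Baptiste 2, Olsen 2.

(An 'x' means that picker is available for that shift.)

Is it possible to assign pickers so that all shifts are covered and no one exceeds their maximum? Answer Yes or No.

Sat afternoon can only be covered by Baptiste, so that assignment is forced.
Sat evening can only be covered by Baptiste, so that assignment is forced.
One valid schedule: Sat morning→Delgado+Olsen, Sat afternoon→Baptiste, Sat evening→Baptiste, Sun morning→Ito, Sun afternoon→Delgado, Sun evening→Ito.
Loads: Ito 2/2, Delgado 2/3, Baptiste 2/2, Olsen 1/2 — all within limits.

Yes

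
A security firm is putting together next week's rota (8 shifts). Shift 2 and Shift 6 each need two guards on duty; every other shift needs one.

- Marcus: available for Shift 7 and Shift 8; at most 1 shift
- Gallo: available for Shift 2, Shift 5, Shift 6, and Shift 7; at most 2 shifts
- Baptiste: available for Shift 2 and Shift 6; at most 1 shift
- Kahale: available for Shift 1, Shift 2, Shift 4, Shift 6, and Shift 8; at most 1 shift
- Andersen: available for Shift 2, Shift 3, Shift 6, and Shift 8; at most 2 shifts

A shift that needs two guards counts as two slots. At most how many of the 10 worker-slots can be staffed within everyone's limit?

Total capacity across all guards is 1+2+1+1+2 = 7, and 10 slots are needed, so at most 7 can be filled.
An assignment achieving 7: Shift 1→Kahale, Shift 2→Gallo+Baptiste, Shift 3→Andersen, Shift 5→Gallo, Shift 7→Marcus, Shift 8→Andersen.
Loads: Marcus 1/1, Gallo 2/2, Baptiste 1/1, Kahale 1/1, Andersen 2/2.

7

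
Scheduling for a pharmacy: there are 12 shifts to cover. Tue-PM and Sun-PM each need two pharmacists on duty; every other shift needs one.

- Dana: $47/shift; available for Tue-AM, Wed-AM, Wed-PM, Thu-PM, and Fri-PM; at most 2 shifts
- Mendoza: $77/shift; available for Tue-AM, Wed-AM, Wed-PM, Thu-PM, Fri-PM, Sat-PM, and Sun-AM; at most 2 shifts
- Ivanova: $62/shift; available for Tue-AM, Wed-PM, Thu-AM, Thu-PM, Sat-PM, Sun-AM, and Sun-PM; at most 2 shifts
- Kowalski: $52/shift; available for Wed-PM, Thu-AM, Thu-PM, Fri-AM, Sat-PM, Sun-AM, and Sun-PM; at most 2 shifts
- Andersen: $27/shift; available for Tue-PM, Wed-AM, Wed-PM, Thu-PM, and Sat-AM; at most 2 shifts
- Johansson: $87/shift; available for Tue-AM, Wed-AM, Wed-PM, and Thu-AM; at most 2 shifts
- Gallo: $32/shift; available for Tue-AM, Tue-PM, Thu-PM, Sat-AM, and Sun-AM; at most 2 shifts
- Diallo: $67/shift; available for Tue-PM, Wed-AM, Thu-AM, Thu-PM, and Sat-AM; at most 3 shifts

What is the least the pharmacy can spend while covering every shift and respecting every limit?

Fri-AM can only be covered by Kowalski, so that assignment is forced.
Sun-PM can only be covered by Ivanova and Kowalski, so that assignment is forced.
Picking the cheapest available pharmacist for each shift independently would cost $548, but that ignores the shift limits.
An optimal schedule: Tue-AM→Dana, Tue-PM→Andersen+Gallo, Wed-AM→Diallo, Wed-PM→Mendoza, Thu-AM→Diallo, Thu-PM→Diallo, Fri-AM→Kowalski, Fri-PM→Dana, Sat-AM→Andersen, Sat-PM→Ivanova, Sun-AM→Gallo, Sun-PM→Kowalski+Ivanova.
Total: 47 + 27 + 32 + 67 + 77 + 67 + 67 + 52 + 47 + 27 + 62 + 32 + 52 + 62 = $718.

$718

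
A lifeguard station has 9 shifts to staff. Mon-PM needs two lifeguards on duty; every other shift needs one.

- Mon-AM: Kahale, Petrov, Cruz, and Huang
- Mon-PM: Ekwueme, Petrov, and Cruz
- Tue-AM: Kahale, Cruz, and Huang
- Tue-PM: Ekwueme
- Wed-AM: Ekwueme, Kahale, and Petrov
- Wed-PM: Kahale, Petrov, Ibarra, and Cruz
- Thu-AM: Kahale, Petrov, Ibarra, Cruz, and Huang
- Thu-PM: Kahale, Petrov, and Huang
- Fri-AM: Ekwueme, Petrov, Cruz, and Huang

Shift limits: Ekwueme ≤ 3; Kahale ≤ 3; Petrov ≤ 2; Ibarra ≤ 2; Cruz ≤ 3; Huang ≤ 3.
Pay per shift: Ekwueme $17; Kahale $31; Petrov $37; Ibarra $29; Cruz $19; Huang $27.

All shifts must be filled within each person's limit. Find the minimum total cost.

Tue-PM can only be covered by Ekwueme, so that assignment is forced.
Picking the cheapest available lifeguard for each shift independently would cost $190, but that ignores the shift limits.
An optimal schedule: Mon-AM→Cruz, Mon-PM→Ekwueme+Cruz, Tue-AM→Cruz, Tue-PM→Ekwueme, Wed-AM→Ekwueme, Wed-PM→Ibarra, Thu-AM→Huang, Thu-PM→Huang, Fri-AM→Huang.
Total: 19 + 17 + 19 + 19 + 17 + 17 + 29 + 27 + 27 + 27 = $218.

$218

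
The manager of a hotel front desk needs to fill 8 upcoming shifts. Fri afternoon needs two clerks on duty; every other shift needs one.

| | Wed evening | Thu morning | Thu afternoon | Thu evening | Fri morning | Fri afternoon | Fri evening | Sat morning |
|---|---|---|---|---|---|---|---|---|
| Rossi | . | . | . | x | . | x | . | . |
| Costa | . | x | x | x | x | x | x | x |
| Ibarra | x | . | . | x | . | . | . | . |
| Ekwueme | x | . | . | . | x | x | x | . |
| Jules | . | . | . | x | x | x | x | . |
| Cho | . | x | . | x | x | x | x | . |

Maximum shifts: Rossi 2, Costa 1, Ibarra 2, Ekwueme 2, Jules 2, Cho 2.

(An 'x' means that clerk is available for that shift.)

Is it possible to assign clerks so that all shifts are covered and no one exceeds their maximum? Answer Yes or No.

No

Total capacity is 11 and 9 slots are needed, so capacity alone doesn't rule it out.
Shifts {Thu afternoon, Sat morning} need 2 worker-slots in total, but the clerks available for any of those shifts (Costa) can supply at most 1 among them. So no valid schedule exists.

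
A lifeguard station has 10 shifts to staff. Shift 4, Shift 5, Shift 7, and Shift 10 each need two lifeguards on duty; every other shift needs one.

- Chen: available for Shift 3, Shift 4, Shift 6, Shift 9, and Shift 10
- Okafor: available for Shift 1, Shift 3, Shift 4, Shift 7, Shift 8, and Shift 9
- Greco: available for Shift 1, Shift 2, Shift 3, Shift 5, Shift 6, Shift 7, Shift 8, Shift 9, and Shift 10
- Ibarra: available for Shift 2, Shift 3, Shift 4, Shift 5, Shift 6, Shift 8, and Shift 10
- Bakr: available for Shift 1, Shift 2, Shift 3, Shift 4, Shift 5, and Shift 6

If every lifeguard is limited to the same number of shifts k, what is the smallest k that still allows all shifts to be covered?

With 5 lifeguards and 14 worker-slots to fill, someone must work at least ⌈14/5⌉ = 3 shifts, so k ≥ 3.
k = 3 works: Shift 1→Okafor, Shift 2→Greco, Shift 3→Bakr, Shift 4→Ibarra+Bakr, Shift 5→Greco+Ibarra, Shift 6→Chen, Shift 7→Okafor+Greco, Shift 8→Okafor, Shift 9→Chen, Shift 10→Chen+Ibarra.
Loads: Chen 3, Okafor 3, Greco 3, Ibarra 3, Bakr 2 — all ≤ 3.

3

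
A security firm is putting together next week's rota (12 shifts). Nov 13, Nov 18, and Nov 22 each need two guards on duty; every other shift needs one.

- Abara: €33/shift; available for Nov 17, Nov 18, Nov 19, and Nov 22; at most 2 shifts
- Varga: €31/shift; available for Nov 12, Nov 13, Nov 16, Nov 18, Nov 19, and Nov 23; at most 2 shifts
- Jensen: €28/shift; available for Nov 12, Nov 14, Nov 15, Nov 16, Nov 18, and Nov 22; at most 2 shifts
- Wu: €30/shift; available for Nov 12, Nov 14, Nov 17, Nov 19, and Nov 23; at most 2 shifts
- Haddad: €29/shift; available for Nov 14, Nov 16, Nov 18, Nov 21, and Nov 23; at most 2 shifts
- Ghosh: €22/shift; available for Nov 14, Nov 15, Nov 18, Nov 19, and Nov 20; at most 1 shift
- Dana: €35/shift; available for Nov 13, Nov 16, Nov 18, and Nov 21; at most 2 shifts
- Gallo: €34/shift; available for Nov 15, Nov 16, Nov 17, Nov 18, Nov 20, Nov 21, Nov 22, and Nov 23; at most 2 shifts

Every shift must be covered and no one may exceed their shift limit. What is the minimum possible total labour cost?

Nov 13 can only be covered by Varga and Dana, so that assignment is forced.
Picking the cheapest available guard for each shift independently would cost €409, but that ignores the shift limits.
An optimal schedule: Nov 12→Varga, Nov 13→Varga+Dana, Nov 14→Wu, Nov 15→Jensen, Nov 16→Gallo, Nov 17→Abara, Nov 18→Dana+Gallo, Nov 19→Wu, Nov 20→Ghosh, Nov 21→Haddad, Nov 22→Abara+Jensen, Nov 23→Haddad.
Total: 31 + 31 + 35 + 30 + 28 + 34 + 33 + 35 + 34 + 30 + 22 + 29 + 33 + 28 + 29 = €462.

€462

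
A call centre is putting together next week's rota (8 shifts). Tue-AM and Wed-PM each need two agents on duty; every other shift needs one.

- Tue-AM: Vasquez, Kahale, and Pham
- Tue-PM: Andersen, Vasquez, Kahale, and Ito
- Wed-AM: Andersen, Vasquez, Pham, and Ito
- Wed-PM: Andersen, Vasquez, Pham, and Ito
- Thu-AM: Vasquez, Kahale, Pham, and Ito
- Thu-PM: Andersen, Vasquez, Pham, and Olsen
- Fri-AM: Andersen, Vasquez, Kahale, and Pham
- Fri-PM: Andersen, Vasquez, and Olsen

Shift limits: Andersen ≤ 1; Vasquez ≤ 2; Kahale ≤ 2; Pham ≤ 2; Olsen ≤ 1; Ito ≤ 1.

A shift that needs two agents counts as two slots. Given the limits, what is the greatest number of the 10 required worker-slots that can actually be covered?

9

Total capacity across all agents is 1+2+2+2+1+1 = 9, and 10 slots are needed, so at most 9 can be filled.
An assignment achieving 9: Tue-AM→Vasquez+Kahale, Tue-PM→Vasquez, Wed-AM→Pham, Wed-PM→Pham+Ito, Thu-AM→Kahale, Thu-PM→Olsen, Fri-PM→Andersen.
Loads: Andersen 1/1, Vasquez 2/2, Kahale 2/2, Pham 2/2, Olsen 1/1, Ito 1/1.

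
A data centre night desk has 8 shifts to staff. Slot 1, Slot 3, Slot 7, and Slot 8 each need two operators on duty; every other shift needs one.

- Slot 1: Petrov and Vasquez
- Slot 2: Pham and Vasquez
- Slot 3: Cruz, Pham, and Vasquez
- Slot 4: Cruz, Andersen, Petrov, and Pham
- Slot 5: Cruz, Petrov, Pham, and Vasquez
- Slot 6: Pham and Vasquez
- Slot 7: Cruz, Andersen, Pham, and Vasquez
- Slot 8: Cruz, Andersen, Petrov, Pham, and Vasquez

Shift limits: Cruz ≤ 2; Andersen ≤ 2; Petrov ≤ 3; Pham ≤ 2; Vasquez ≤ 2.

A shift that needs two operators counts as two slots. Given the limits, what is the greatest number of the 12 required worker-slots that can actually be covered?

Total capacity across all operators is 2+2+3+2+2 = 11, and 12 slots are needed, so at most 11 can be filled.
An assignment achieving 11: Slot 1→Petrov+Vasquez, Slot 2→Pham, Slot 3→Cruz+Vasquez, Slot 4→Cruz, Slot 5→Petrov, Slot 6→Pham, Slot 7→Andersen, Slot 8→Andersen+Petrov.
Loads: Cruz 2/2, Andersen 2/2, Petrov 3/3, Pham 2/2, Vasquez 2/2.

11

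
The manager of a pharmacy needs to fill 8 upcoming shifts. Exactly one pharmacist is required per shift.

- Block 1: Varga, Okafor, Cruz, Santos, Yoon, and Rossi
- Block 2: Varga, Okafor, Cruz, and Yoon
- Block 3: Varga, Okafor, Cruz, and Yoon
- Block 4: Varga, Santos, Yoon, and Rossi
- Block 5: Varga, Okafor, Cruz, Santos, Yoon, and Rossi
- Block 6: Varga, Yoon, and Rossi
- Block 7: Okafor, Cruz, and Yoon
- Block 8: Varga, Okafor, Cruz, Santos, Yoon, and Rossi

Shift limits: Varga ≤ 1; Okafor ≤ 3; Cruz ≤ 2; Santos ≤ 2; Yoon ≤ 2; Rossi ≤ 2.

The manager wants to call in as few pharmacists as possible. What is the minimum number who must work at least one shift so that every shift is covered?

8 slots to fill and no one can take more than 3, so at least ⌈8/3⌉ = 3 pharmacists are needed.
Any 3 pharmacists together have capacity at most 3+2+2 = 7 < 8 slots, so 3 can never suffice.
Varga, Okafor, Cruz, and Santos alone can cover everything: Block 1→Cruz, Block 2→Okafor, Block 3→Okafor, Block 4→Santos, Block 5→Cruz, Block 6→Varga, Block 7→Okafor, Block 8→Santos.

4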